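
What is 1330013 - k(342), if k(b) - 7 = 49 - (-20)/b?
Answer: 227422637/171 ≈ 1.3300e+6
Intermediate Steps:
k(b) = 56 + 20/b (k(b) = 7 + (49 - (-20)/b) = 7 + (49 + 20/b) = 56 + 20/b)
1330013 - k(342) = 1330013 - (56 + 20/342) = 1330013 - (56 + 20*(1/342)) = 1330013 - (56 + 10/171) = 1330013 - 1*9586/171 = 1330013 - 9586/171 = 227422637/171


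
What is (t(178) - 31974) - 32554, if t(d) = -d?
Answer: -64706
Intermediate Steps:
(t(178) - 31974) - 32554 = (-1*178 - 31974) - 32554 = (-178 - 31974) - 32554 = -32152 - 32554 = -64706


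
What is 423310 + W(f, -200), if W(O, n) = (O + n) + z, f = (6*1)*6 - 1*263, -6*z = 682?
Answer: 1268308/3 ≈ 4.2277e+5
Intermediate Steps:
z = -341/3 (z = -1/6*682 = -341/3 ≈ -113.67)
f = -227 (f = 6*6 - 263 = 36 - 263 = -227)
W(O, n) = -341/3 + O + n (W(O, n) = (O + n) - 341/3 = -341/3 + O + n)
423310 + W(f, -200) = 423310 + (-341/3 - 227 - 200) = 423310 - 1622/3 = 1268308/3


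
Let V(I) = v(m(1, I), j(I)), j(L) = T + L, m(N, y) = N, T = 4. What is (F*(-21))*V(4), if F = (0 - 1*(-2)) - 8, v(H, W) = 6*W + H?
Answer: 6174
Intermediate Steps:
j(L) = 4 + L
v(H, W) = H + 6*W
V(I) = 25 + 6*I (V(I) = 1 + 6*(4 + I) = 1 + (24 + 6*I) = 25 + 6*I)
F = -6 (F = (0 + 2) - 8 = 2 - 8 = -6)
(F*(-21))*V(4) = (-6*(-21))*(25 + 6*4) = 126*(25 + 24) = 126*49 = 6174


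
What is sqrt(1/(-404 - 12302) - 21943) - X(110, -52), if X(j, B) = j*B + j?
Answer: 5610 + I*sqrt(3542531385854)/12706 ≈ 5610.0 + 148.13*I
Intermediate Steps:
X(j, B) = j + B*j (X(j, B) = B*j + j = j + B*j)
sqrt(1/(-404 - 12302) - 21943) - X(110, -52) = sqrt(1/(-404 - 12302) - 21943) - 110*(1 - 52) = sqrt(1/(-12706) - 21943) - 110*(-51) = sqrt(-1/12706 - 21943) - 1*(-5610) = sqrt(-278807759/12706) + 5610 = I*sqrt(3542531385854)/12706 + 5610 = 5610 + I*sqrt(3542531385854)/12706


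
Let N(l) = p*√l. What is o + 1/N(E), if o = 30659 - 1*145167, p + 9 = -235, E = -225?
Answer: -114508 + I/3660 ≈ -1.1451e+5 + 0.00027322*I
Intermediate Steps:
p = -244 (p = -9 - 235 = -244)
N(l) = -244*√l
o = -114508 (o = 30659 - 145167 = -114508)
o + 1/N(E) = -114508 + 1/(-3660*I) = -114508 + I/3660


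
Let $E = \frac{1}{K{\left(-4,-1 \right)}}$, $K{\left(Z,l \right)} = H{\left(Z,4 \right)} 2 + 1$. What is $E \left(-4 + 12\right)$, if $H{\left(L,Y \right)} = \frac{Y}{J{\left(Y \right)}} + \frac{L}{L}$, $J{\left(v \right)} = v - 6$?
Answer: $-8$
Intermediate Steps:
$J{\left(v \right)} = -6 + v$ ($J{\left(v \right)} = v - 6 = -6 + v$)
$H{\left(L,Y \right)} = 1 + \frac{Y}{-6 + Y}$ ($H{\left(L,Y \right)} = \frac{Y}{-6 + Y} + \frac{L}{L} = \frac{Y}{-6 + Y} + 1 = 1 + \frac{Y}{-6 + Y}$)
$K{\left(Z,l \right)} = -1$ ($K{\left(Z,l \right)} = \frac{2 \left(-3 + 4\right)}{-6 + 4} \cdot 2 + 1 = 2 \frac{1}{-2} \cdot 1 \cdot 2 + 1 = 2 \left(- \frac{1}{2}\right) 1 \cdot 2 + 1 = \left(-1\right) 2 + 1 = -2 + 1 = -1$)
$E = -1$ ($E = \frac{1}{-1} = -1$)
$E \left(-4 + 12\right) = - (-4 + 12) = \left(-1\right) 8 = -8$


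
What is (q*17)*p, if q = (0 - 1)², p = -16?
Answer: -272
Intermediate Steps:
q = 1 (q = (-1)² = 1)
(q*17)*p = (1*17)*(-16) = 17*(-16) = -272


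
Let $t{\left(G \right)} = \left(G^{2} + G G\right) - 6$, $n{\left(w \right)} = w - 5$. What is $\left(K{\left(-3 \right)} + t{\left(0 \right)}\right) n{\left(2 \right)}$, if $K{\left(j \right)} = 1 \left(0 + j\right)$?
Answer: $27$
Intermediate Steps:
$n{\left(w \right)} = -5 + w$ ($n{\left(w \right)} = w - 5 = -5 + w$)
$K{\left(j \right)} = j$ ($K{\left(j \right)} = 1 j = j$)
$t{\left(G \right)} = -6 + 2 G^{2}$ ($t{\left(G \right)} = \left(G^{2} + G^{2}\right) - 6 = 2 G^{2} - 6 = -6 + 2 G^{2}$)
$\left(K{\left(-3 \right)} + t{\left(0 \right)}\right) n{\left(2 \right)} = \left(-3 - \left(6 - 2 \cdot 0^{2}\right)\right) \left(-5 + 2\right) = \left(-3 + \left(-6 + 2 \cdot 0\right)\right) \left(-3\right) = \left(-3 + \left(-6 + 0\right)\right) \left(-3\right) = \left(-3 - 6\right) \left(-3\right) = \left(-9\right) \left(-3\right) = 27$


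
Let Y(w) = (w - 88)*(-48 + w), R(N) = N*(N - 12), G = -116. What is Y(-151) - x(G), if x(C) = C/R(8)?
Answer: 380459/8 ≈ 47557.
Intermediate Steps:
R(N) = N*(-12 + N)
x(C) = -C/32 (x(C) = C/((8*(-12 + 8))) = C/((8*(-4))) = C/(-32) = C*(-1/32) = -C/32)
Y(w) = (-88 + w)*(-48 + w)
Y(-151) - x(G) = (4224 + (-151)² - 136*(-151)) - (-1)*(-116)/32 = (4224 + 22801 + 20536) - 1*29/8 = 47561 - 29/8 = 380459/8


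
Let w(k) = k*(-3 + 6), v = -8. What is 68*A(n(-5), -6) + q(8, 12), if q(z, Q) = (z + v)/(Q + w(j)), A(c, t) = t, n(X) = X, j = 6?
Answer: -408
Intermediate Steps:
w(k) = 3*k (w(k) = k*3 = 3*k)
q(z, Q) = (-8 + z)/(18 + Q) (q(z, Q) = (z - 8)/(Q + 3*6) = (-8 + z)/(Q + 18) = (-8 + z)/(18 + Q))
68*A(n(-5), -6) + q(8, 12) = 68*(-6) + (-8 + 8)/(18 + 12) = -408 + 0/30 = -408 + (1/30)*0 = -408 + 0 = -408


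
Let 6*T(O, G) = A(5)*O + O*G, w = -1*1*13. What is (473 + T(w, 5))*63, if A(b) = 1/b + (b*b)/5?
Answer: 284067/10 ≈ 28407.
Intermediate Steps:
w = -13 (w = -1*13 = -13)
A(b) = 1/b + b²/5 (A(b) = 1/b + b²*(⅕) = 1/b + b²/5)
T(O, G) = 13*O/15 + G*O/6 (T(O, G) = (((⅕)*(5 + 5³)/5)*O + O*G)/6 = (((⅕)*(⅕)*(5 + 125))*O + G*O)/6 = (((⅕)*(⅕)*130)*O + G*O)/6 = (26*O/5 + G*O)/6 = 13*O/15 + G*O/6)
(473 + T(w, 5))*63 = (473 + (1/30)*(-13)*(26 + 5*5))*63 = (473 + (1/30)*(-13)*(26 + 25))*63 = (473 + (1/30)*(-13)*51)*63 = (473 - 221/10)*63 = (4509/10)*63 = 284067/10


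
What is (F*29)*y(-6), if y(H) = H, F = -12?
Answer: 2088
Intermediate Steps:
(F*29)*y(-6) = -12*29*(-6) = -348*(-6) = 2088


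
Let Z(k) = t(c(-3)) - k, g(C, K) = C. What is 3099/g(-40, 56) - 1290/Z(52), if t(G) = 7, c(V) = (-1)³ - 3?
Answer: -5857/120 ≈ -48.808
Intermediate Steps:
c(V) = -4 (c(V) = -1 - 3 = -4)
Z(k) = 7 - k
3099/g(-40, 56) - 1290/Z(52) = 3099/(-40) - 1290/(7 - 1*52) = 3099*(-1/40) - 1290/(7 - 52) = -3099/40 - 1290/(-45) = -3099/40 - 1290*(-1/45) = -3099/40 + 86/3 = -5857/120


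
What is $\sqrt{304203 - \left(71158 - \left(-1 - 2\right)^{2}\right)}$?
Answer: $\sqrt{233054} \approx 482.76$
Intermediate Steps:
$\sqrt{304203 - \left(71158 - \left(-1 - 2\right)^{2}\right)} = \sqrt{304203 - \left(71158 - 9\right)} = \sqrt{304203 + \left(-67660 + \left(-3498 + 9\right)\right)} = \sqrt{304203 - 71149} = \sqrt{233054}$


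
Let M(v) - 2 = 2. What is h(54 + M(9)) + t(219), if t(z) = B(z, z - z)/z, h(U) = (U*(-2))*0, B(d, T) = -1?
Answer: -1/219 ≈ -0.0045662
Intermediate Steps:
M(v) = 4 (M(v) = 2 + 2 = 4)
h(U) = 0 (h(U) = -2*U*0 = 0)
t(z) = -1/z
h(54 + M(9)) + t(219) = 0 - 1/219 = -1/219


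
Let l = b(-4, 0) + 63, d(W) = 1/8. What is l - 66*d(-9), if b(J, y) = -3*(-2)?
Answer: 243/4 ≈ 60.750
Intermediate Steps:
b(J, y) = 6
d(W) = ⅛
l = 69 (l = 6 + 63 = 69)
l - 66*d(-9) = 69 - 66*⅛ = 69 - 33/4 = 243/4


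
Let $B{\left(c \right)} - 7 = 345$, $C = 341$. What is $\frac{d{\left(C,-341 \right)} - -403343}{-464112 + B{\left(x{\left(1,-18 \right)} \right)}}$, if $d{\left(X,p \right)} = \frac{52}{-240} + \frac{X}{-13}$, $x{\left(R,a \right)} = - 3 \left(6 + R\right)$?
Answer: $- \frac{314586911}{361732800} \approx -0.86967$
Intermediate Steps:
$x{\left(R,a \right)} = -18 - 3 R$
$B{\left(c \right)} = 352$ ($B{\left(c \right)} = 7 + 345 = 352$)
$d{\left(X,p \right)} = - \frac{13}{60} - \frac{X}{13}$ ($d{\left(X,p \right)} = 52 \left(- \frac{1}{240}\right) + X \left(- \frac{1}{13}\right) = - \frac{13}{60} - \frac{X}{13}$)
$\frac{d{\left(C,-341 \right)} - -403343}{-464112 + B{\left(x{\left(1,-18 \right)} \right)}} = \frac{\left(- \frac{13}{60} - \frac{341}{13}\right) - -403343}{-464112 + 352} = \frac{\left(- \frac{13}{60} - \frac{341}{13}\right) + 403343}{-463760} = \left(- \frac{20629}{780} + 403343\right) \left(- \frac{1}{463760}\right) = \frac{314586911}{780} \left(- \frac{1}{463760}\right) = - \frac{314586911}{361732800}$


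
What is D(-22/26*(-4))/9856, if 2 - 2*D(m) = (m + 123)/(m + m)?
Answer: -1467/1734656 ≈ -0.00084570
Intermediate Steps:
D(m) = 1 - (123 + m)/(4*m) (D(m) = 1 - (m + 123)/(2*(m + m)) = 1 - (123 + m)/(2*(2*m)) = 1 - (123 + m)*1/(2*m)/2 = 1 - (123 + m)/(4*m))
D(-22/26*(-4))/9856 = (3*(-41 - 22/26*(-4))/(4*((-22/26*(-4)))))/9856 = (3*(-41 - 22*1/26*(-4))/(4*((-22*1/26*(-4)))))*(1/9856) = (3*(-41 - 11/13*(-4))/(4*((-11/13*(-4)))))*(1/9856) = (3*(-41 + 44/13)/(4*(44/13)))*(1/9856) = ((3/4)*(13/44)*(-489/13))*(1/9856) = -1467/176*1/9856 = -1467/1734656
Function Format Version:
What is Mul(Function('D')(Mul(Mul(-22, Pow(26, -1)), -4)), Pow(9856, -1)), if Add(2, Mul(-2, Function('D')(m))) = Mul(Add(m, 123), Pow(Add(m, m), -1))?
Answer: Rational(-1467, 1734656) ≈ -0.00084570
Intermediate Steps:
Function('D')(m) = Add(1, Mul(Rational(-1, 4), Pow(m, -1), Add(123, m))) (Function('D')(m) = Add(1, Mul(Rational(-1, 2), Mul(Add(m, 123), Pow(Add(m, m), -1)))) = Add(1, Mul(Rational(-1, 2), Mul(Add(123, m), Pow(Mul(2, m), -1)))) = Add(1, Mul(Rational(-1, 2), Mul(Add(123, m), Mul(Rational(1, 2), Pow(m, -1))))) = Add(1, Mul(Rational(-1, 2), Mul(Rational(1, 2), Pow(m, -1), Add(123, m)))) = Add(1, Mul(Rational(-1, 4), Pow(m, -1), Add(123, m))))
Mul(Function('D')(Mul(Mul(-22, Pow(26, -1)), -4)), Pow(9856, -1)) = Mul(Mul(Rational(3, 4), Pow(Mul(Mul(-22, Pow(26, -1)), -4), -1), Add(-41, Mul(Mul(-22, Pow(26, -1)), -4))), Pow(9856, -1)) = Mul(Mul(Rational(3, 4), Pow(Mul(Mul(-22, Rational(1, 26)), -4), -1), Add(-41, Mul(Mul(-22, Rational(1, 26)), -4))), Rational(1, 9856)) = Mul(Mul(Rational(3, 4), Pow(Mul(Rational(-11, 13), -4), -1), Add(-41, Mul(Rational(-11, 13), -4))), Rational(1, 9856)) = Mul(Mul(Rational(3, 4), Pow(Rational(44, 13), -1), Add(-41, Rational(44, 13))), Rational(1, 9856)) = Mul(Mul(Rational(3, 4), Rational(13, 44), Rational(-489, 13)), Rational(1, 9856)) = Mul(Rational(-1467, 176), Rational(1, 9856)) = Rational(-1467, 1734656)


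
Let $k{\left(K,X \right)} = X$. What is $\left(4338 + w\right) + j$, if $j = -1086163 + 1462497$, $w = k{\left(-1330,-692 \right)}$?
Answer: $379980$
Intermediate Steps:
$w = -692$
$j = 376334$
$\left(4338 + w\right) + j = \left(4338 - 692\right) + 376334 = 3646 + 376334 = 379980$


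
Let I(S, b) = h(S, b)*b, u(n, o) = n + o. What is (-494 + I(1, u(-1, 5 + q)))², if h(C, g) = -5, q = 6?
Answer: 295936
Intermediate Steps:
I(S, b) = -5*b
(-494 + I(1, u(-1, 5 + q)))² = (-494 - 5*(-1 + (5 + 6)))² = (-494 - 5*(-1 + 11))² = (-494 - 5*10)² = (-494 - 50)² = (-544)² = 295936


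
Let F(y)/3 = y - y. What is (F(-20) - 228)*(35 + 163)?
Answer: -45144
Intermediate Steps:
F(y) = 0 (F(y) = 3*(y - y) = 3*0 = 0)
(F(-20) - 228)*(35 + 163) = (0 - 228)*(35 + 163) = -228*198 = -45144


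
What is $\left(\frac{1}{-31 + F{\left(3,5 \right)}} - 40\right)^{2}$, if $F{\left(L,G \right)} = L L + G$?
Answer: $\frac{463761}{289} \approx 1604.7$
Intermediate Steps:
$F{\left(L,G \right)} = G + L^{2}$ ($F{\left(L,G \right)} = L^{2} + G = G + L^{2}$)
$\left(\frac{1}{-31 + F{\left(3,5 \right)}} - 40\right)^{2} = \left(\frac{1}{-31 + \left(5 + 3^{2}\right)} - 40\right)^{2} = \left(\frac{1}{-31 + \left(5 + 9\right)} - 40\right)^{2} = \left(\frac{1}{-31 + 14} - 40\right)^{2} = \left(\frac{1}{-17} - 40\right)^{2} = \left(- \frac{1}{17} - 40\right)^{2} = \left(- \frac{681}{17}\right)^{2} = \frac{463761}{289}$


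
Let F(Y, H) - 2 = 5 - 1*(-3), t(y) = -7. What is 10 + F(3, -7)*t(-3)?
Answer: -60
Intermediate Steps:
F(Y, H) = 10 (F(Y, H) = 2 + (5 - 1*(-3)) = 2 + (5 + 3) = 2 + 8 = 10)
10 + F(3, -7)*t(-3) = 10 + 10*(-7) = 10 - 70 = -60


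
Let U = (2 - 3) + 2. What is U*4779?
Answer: 4779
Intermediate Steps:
U = 1 (U = -1 + 2 = 1)
U*4779 = 1*4779 = 4779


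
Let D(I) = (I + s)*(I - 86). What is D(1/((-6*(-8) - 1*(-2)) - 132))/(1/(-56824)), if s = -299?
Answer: -2456679194442/1681 ≈ -1.4614e+9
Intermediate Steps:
D(I) = (-299 + I)*(-86 + I) (D(I) = (I - 299)*(I - 86) = (-299 + I)*(-86 + I))
D(1/((-6*(-8) - 1*(-2)) - 132))/(1/(-56824)) = (25714 + (1/((-6*(-8) - 1*(-2)) - 132))**2 - 385/((-6*(-8) - 1*(-2)) - 132))/(1/(-56824)) = (25714 + (1/((48 + 2) - 132))**2 - 385/((48 + 2) - 132))/(-1/56824) = (25714 + (1/(50 - 132))**2 - 385/(50 - 132))*(-56824) = (25714 + (1/(-82))**2 - 385/(-82))*(-56824) = (25714 + (-1/82)**2 - 385*(-1/82))*(-56824) = (25714 + 1/6724 + 385/82)*(-56824) = (172932507/6724)*(-56824) = -2456679194442/1681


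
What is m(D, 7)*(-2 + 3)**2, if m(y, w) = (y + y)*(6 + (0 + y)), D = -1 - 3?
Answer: -16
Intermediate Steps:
D = -4
m(y, w) = 2*y*(6 + y) (m(y, w) = (2*y)*(6 + y) = 2*y*(6 + y))
m(D, 7)*(-2 + 3)**2 = (2*(-4)*(6 - 4))*(-2 + 3)**2 = (2*(-4)*2)*1**2 = -16*1 = -16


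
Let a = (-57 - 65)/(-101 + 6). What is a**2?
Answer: 14884/9025 ≈ 1.6492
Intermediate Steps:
a = 122/95 (a = -122/(-95) = -122*(-1/95) = 122/95 ≈ 1.2842)
a**2 = (122/95)**2 = 14884/9025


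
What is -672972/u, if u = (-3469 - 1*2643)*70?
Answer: 168243/106960 ≈ 1.5730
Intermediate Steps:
u = -427840 (u = (-3469 - 2643)*70 = -6112*70 = -427840)
-672972/u = -672972/(-427840) = -672972*(-1/427840) = 168243/106960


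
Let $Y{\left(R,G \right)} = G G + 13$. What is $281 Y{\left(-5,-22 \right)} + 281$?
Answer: $139938$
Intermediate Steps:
$Y{\left(R,G \right)} = 13 + G^{2}$ ($Y{\left(R,G \right)} = G^{2} + 13 = 13 + G^{2}$)
$281 Y{\left(-5,-22 \right)} + 281 = 281 \left(13 + \left(-22\right)^{2}\right) + 281 = 281 \left(13 + 484\right) + 281 = 281 \cdot 497 + 281 = 139657 + 281 = 139938$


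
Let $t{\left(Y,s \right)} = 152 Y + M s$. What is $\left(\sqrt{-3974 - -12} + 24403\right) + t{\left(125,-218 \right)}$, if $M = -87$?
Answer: $62369 + i \sqrt{3962} \approx 62369.0 + 62.944 i$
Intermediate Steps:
$t{\left(Y,s \right)} = - 87 s + 152 Y$ ($t{\left(Y,s \right)} = 152 Y - 87 s = - 87 s + 152 Y$)
$\left(\sqrt{-3974 - -12} + 24403\right) + t{\left(125,-218 \right)} = \left(\sqrt{-3974 - -12} + 24403\right) + \left(\left(-87\right) \left(-218\right) + 152 \cdot 125\right) = \left(\sqrt{-3974 + 12} + 24403\right) + \left(18966 + 19000\right) = \left(\sqrt{-3962} + 24403\right) + 37966 = \left(i \sqrt{3962} + 24403\right) + 37966 = \left(24403 + i \sqrt{3962}\right) + 37966 = 62369 + i \sqrt{3962}$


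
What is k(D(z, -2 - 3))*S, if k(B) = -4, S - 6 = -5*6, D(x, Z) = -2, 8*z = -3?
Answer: 96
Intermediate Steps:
z = -3/8 (z = (⅛)*(-3) = -3/8 ≈ -0.37500)
S = -24 (S = 6 - 5*6 = 6 - 30 = -24)
k(D(z, -2 - 3))*S = -4*(-24) = 96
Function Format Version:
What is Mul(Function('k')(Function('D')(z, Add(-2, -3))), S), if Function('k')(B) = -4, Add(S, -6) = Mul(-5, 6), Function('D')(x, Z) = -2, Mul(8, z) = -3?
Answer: 96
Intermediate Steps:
z = Rational(-3, 8) (z = Mul(Rational(1, 8), -3) = Rational(-3, 8) ≈ -0.37500)
S = -24 (S = Add(6, Mul(-5, 6)) = Add(6, -30) = -24)
Mul(Function('k')(Function('D')(z, Add(-2, -3))), S) = Mul(-4, -24) = 96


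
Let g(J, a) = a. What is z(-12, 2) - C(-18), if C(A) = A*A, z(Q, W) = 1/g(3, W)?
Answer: -647/2 ≈ -323.50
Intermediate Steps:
z(Q, W) = 1/W
C(A) = A²
z(-12, 2) - C(-18) = 1/2 - 1*(-18)² = ½ - 1*324 = ½ - 324 = -647/2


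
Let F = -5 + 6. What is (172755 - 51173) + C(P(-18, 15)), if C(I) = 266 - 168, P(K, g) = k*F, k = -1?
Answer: 121680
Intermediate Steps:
F = 1
P(K, g) = -1 (P(K, g) = -1*1 = -1)
C(I) = 98
(172755 - 51173) + C(P(-18, 15)) = (172755 - 51173) + 98 = 121582 + 98 = 121680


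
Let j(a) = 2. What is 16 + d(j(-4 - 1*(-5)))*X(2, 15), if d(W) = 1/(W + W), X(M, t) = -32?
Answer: 8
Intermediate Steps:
d(W) = 1/(2*W)
16 + d(j(-4 - 1*(-5)))*X(2, 15) = 16 + ((1/2)/2)*(-32) = 16 + ((1/2)*(1/2))*(-32) = 16 + (1/4)*(-32) = 16 - 8 = 8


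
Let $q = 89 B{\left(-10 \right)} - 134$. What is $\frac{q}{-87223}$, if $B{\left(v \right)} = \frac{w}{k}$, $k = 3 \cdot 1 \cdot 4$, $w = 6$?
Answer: $\frac{179}{174446} \approx 0.0010261$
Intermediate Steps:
$k = 12$ ($k = 3 \cdot 4 = 12$)
$B{\left(v \right)} = \frac{1}{2}$ ($B{\left(v \right)} = \frac{6}{12} = 6 \cdot \frac{1}{12} = \frac{1}{2}$)
$q = - \frac{179}{2}$ ($q = 89 \cdot \frac{1}{2} - 134 = \frac{89}{2} - 134 = - \frac{179}{2} \approx -89.5$)
$\frac{q}{-87223} = - \frac{179}{2 \left(-87223\right)} = \left(- \frac{179}{2}\right) \left(- \frac{1}{87223}\right) = \frac{179}{174446}$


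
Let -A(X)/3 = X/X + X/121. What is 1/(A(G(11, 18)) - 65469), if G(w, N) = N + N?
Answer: -121/7922220 ≈ -1.5273e-5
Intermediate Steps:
G(w, N) = 2*N
A(X) = -3 - 3*X/121 (A(X) = -3*(X/X + X/121) = -3*(1 + X*(1/121)) = -3*(1 + X/121) = -3 - 3*X/121)
1/(A(G(11, 18)) - 65469) = 1/((-3 - 6*18/121) - 65469) = 1/((-3 - 3/121*36) - 65469) = 1/((-3 - 108/121) - 65469) = 1/(-471/121 - 65469) = 1/(-7922220/121) = -121/7922220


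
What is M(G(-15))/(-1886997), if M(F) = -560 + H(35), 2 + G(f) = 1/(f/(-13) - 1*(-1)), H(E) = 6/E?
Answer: 19594/66044895 ≈ 0.00029668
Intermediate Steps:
G(f) = -2 + 1/(1 - f/13) (G(f) = -2 + 1/(f/(-13) - 1*(-1)) = -2 + 1/(f*(-1/13) + 1) = -2 + 1/(-f/13 + 1) = -2 + 1/(1 - f/13))
M(F) = -19594/35 (M(F) = -560 + 6/35 = -19594/35)
M(G(-15))/(-1886997) = -19594/35/(-1886997) = -19594/35*(-1/1886997) = 19594/66044895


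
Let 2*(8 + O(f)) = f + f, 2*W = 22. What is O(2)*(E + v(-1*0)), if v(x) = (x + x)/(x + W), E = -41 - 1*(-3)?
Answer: 228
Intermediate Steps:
W = 11 (W = (½)*22 = 11)
O(f) = -8 + f (O(f) = -8 + (f + f)/2 = -8 + (2*f)/2 = -8 + f)
E = -38 (E = -41 + 3 = -38)
v(x) = 2*x/(11 + x) (v(x) = (x + x)/(x + 11) = (2*x)/(11 + x) = 2*x/(11 + x))
O(2)*(E + v(-1*0)) = (-8 + 2)*(-38 + 2*(-1*0)/(11 - 1*0)) = -6*(-38 + 2*0/(11 + 0)) = -6*(-38 + 2*0/11) = -6*(-38 + 2*0*(1/11)) = -6*(-38 + 0) = -6*(-38) = 228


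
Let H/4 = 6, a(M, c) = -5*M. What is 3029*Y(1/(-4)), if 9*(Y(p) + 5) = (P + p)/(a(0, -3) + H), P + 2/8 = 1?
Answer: -6539611/432 ≈ -15138.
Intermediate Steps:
P = ¾ (P = -¼ + 1 = ¾ ≈ 0.75000)
H = 24 (H = 4*6 = 24)
Y(p) = -1439/288 + p/216 (Y(p) = -5 + ((¾ + p)/(-5*0 + 24))/9 = -5 + ((¾ + p)/(0 + 24))/9 = -5 + ((¾ + p)/24)/9 = -5 + ((¾ + p)*(1/24))/9 = -5 + (1/32 + p/24)/9 = -5 + (1/288 + p/216) = -1439/288 + p/216)
3029*Y(1/(-4)) = 3029*(-1439/288 + (1/216)/(-4)) = 3029*(-1439/288 + (1/216)*(-¼)) = 3029*(-1439/288 - 1/864) = 3029*(-2159/432) = -6539611/432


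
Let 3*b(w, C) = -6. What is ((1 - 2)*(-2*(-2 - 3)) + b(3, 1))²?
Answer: 144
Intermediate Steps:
b(w, C) = -2 (b(w, C) = (⅓)*(-6) = -2)
((1 - 2)*(-2*(-2 - 3)) + b(3, 1))² = ((1 - 2)*(-2*(-2 - 3)) - 2)² = (-(-2)*(-5) - 2)² = (-1*10 - 2)² = (-10 - 2)² = (-12)² = 144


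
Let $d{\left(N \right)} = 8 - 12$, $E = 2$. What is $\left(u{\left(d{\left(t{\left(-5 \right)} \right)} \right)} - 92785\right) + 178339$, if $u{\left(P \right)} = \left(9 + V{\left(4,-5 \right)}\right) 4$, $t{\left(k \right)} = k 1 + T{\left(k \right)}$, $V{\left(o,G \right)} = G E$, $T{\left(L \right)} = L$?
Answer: $85550$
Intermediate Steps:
$V{\left(o,G \right)} = 2 G$ ($V{\left(o,G \right)} = G 2 = 2 G$)
$t{\left(k \right)} = 2 k$ ($t{\left(k \right)} = k 1 + k = k + k = 2 k$)
$d{\left(N \right)} = -4$ ($d{\left(N \right)} = 8 - 12 = -4$)
$u{\left(P \right)} = -4$ ($u{\left(P \right)} = \left(9 + 2 \left(-5\right)\right) 4 = \left(9 - 10\right) 4 = \left(-1\right) 4 = -4$)
$\left(u{\left(d{\left(t{\left(-5 \right)} \right)} \right)} - 92785\right) + 178339 = \left(-4 - 92785\right) + 178339 = -92789 + 178339 = 85550$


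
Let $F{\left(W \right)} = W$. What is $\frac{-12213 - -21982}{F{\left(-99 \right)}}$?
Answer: $- \frac{9769}{99} \approx -98.677$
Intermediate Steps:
$\frac{-12213 - -21982}{F{\left(-99 \right)}} = \frac{-12213 - -21982}{-99} = \left(-12213 + 21982\right) \left(- \frac{1}{99}\right) = 9769 \left(- \frac{1}{99}\right) = - \frac{9769}{99}$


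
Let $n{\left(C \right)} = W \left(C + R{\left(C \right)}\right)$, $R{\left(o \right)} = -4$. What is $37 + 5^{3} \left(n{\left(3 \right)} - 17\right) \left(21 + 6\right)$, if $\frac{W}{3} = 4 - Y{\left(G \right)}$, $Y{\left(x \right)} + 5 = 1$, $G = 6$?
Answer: $-138338$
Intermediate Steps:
$Y{\left(x \right)} = -4$ ($Y{\left(x \right)} = -5 + 1 = -4$)
$W = 24$ ($W = 3 \left(4 - -4\right) = 3 \left(4 + 4\right) = 3 \cdot 8 = 24$)
$n{\left(C \right)} = -96 + 24 C$ ($n{\left(C \right)} = 24 \left(C - 4\right) = 24 \left(-4 + C\right) = -96 + 24 C$)
$37 + 5^{3} \left(n{\left(3 \right)} - 17\right) \left(21 + 6\right) = 37 + 5^{3} \left(\left(-96 + 24 \cdot 3\right) - 17\right) \left(21 + 6\right) = 37 + 125 \left(\left(-96 + 72\right) - 17\right) 27 = 37 + 125 \left(-24 - 17\right) 27 = 37 + 125 \left(\left(-41\right) 27\right) = 37 + 125 \left(-1107\right) = 37 - 138375 = -138338$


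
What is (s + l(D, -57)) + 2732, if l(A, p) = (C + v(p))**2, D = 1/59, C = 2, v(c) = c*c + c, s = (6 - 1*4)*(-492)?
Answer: 10203384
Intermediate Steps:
s = -984 (s = (6 - 4)*(-492) = 2*(-492) = -984)
v(c) = c + c**2 (v(c) = c**2 + c = c + c**2)
D = 1/59 ≈ 0.016949
l(A, p) = (2 + p*(1 + p))**2
(s + l(D, -57)) + 2732 = (-984 + (2 - 57*(1 - 57))**2) + 2732 = (-984 + (2 - 57*(-56))**2) + 2732 = (-984 + (2 + 3192)**2) + 2732 = (-984 + 3194**2) + 2732 = (-984 + 10201636) + 2732 = 10200652 + 2732 = 10203384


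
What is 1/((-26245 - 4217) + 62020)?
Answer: 1/31558 ≈ 3.1688e-5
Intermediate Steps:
1/((-26245 - 4217) + 62020) = 1/(-30462 + 62020) = 1/31558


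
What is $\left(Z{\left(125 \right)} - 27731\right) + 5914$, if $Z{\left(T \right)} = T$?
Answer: $-21692$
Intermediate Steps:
$\left(Z{\left(125 \right)} - 27731\right) + 5914 = \left(125 - 27731\right) + 5914 = -27606 + 5914 = -21692$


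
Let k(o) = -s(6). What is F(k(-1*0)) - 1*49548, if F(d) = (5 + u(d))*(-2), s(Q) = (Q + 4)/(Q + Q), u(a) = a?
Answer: -148669/3 ≈ -49556.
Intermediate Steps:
s(Q) = (4 + Q)/(2*Q) (s(Q) = (4 + Q)/((2*Q)) = (4 + Q)*(1/(2*Q)) = (4 + Q)/(2*Q))
k(o) = -⅚ (k(o) = -(4 + 6)/(2*6) = -10/(2*6) = -1*⅚ = -⅚)
F(d) = -10 - 2*d (F(d) = (5 + d)*(-2) = -10 - 2*d)
F(k(-1*0)) - 1*49548 = (-10 - 2*(-⅚)) - 1*49548 = (-10 + 5/3) - 49548 = -25/3 - 49548 = -148669/3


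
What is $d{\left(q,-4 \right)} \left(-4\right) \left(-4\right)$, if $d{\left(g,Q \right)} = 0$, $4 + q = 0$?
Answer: $0$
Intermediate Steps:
$q = -4$ ($q = -4 + 0 = -4$)
$d{\left(q,-4 \right)} \left(-4\right) \left(-4\right) = 0 \left(-4\right) \left(-4\right) = 0 \left(-4\right) = 0$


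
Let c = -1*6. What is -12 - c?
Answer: -6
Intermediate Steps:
c = -6
-12 - c = -12 - 1*(-6) = -12 + 6 = -6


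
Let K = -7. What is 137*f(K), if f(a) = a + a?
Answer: -1918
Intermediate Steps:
f(a) = 2*a
137*f(K) = 137*(2*(-7)) = 137*(-14) = -1918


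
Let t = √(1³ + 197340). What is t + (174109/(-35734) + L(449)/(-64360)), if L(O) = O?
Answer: -5610849903/1149920120 + √197341 ≈ 439.35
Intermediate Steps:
t = √197341 (t = √(1 + 197340) = √197341 ≈ 444.23)
t + (174109/(-35734) + L(449)/(-64360)) = √197341 + (174109/(-35734) + 449/(-64360)) = √197341 + (174109*(-1/35734) + 449*(-1/64360)) = √197341 + (-174109/35734 - 449/64360) = √197341 - 5610849903/1149920120 = -5610849903/1149920120 + √197341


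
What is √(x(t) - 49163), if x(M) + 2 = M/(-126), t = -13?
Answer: I*√86726878/42 ≈ 221.73*I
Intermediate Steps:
x(M) = -2 - M/126 (x(M) = -2 + M/(-126) = -2 + M*(-1/126) = -2 - M/126)
√(x(t) - 49163) = √((-2 - 1/126*(-13)) - 49163) = √((-2 + 13/126) - 49163) = √(-239/126 - 49163) = √(-6194777/126) = I*√86726878/42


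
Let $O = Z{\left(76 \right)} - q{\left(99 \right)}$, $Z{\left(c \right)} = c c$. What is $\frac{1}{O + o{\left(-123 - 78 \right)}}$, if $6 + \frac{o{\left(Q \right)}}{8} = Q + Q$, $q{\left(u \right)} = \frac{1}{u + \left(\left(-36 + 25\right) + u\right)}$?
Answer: $\frac{187}{469743} \approx 0.00039809$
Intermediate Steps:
$q{\left(u \right)} = \frac{1}{-11 + 2 u}$ ($q{\left(u \right)} = \frac{1}{u + \left(-11 + u\right)} = \frac{1}{-11 + 2 u}$)
$o{\left(Q \right)} = -48 + 16 Q$ ($o{\left(Q \right)} = -48 + 8 \left(Q + Q\right) = -48 + 8 \cdot 2 Q = -48 + 16 Q$)
$Z{\left(c \right)} = c^{2}$
$O = \frac{1080111}{187}$ ($O = 76^{2} - \frac{1}{-11 + 2 \cdot 99} = 5776 - \frac{1}{-11 + 198} = 5776 - \frac{1}{187} = \frac{1080111}{187} \approx 5776.0$)
$\frac{1}{O + o{\left(-123 - 78 \right)}} = \frac{1}{\frac{1080111}{187} + \left(-48 + 16 \left(-123 - 78\right)\right)} = \frac{1}{\frac{1080111}{187} + \left(-48 + 16 \left(-201\right)\right)} = \frac{1}{\frac{1080111}{187} - 3264} = \frac{1}{\frac{469743}{187}} = \frac{187}{469743}$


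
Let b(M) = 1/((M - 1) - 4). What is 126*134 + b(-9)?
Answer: 236375/14 ≈ 16884.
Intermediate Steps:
b(M) = 1/(-5 + M) (b(M) = 1/((-1 + M) - 4) = 1/(-5 + M))
126*134 + b(-9) = 126*134 + 1/(-5 - 9) = 16884 + 1/(-14) = 16884 - 1/14 = 236375/14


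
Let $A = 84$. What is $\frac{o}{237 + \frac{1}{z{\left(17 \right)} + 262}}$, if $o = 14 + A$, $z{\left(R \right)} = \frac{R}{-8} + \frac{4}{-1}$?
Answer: $\frac{200606}{485147} \approx 0.4135$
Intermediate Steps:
$z{\left(R \right)} = -4 - \frac{R}{8}$ ($z{\left(R \right)} = R \left(- \frac{1}{8}\right) + 4 \left(-1\right) = - \frac{R}{8} - 4 = -4 - \frac{R}{8}$)
$o = 98$ ($o = 14 + 84 = 98$)
$\frac{o}{237 + \frac{1}{z{\left(17 \right)} + 262}} = \frac{1}{237 + \frac{1}{\left(-4 - \frac{17}{8}\right) + 262}} \cdot 98 = \frac{1}{237 + \frac{1}{- \frac{49}{8} + 262}} \cdot 98 = \frac{1}{237 + \frac{1}{\frac{2047}{8}}} \cdot 98 = \frac{1}{237 + \frac{8}{2047}} \cdot 98 = \frac{1}{\frac{485147}{2047}} \cdot 98 = \frac{2047}{485147} \cdot 98 = \frac{200606}{485147}$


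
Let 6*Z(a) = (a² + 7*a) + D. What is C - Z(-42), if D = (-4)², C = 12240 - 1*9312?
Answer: 8041/3 ≈ 2680.3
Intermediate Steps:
C = 2928 (C = 12240 - 9312 = 2928)
D = 16
Z(a) = 8/3 + a²/6 + 7*a/6 (Z(a) = ((a² + 7*a) + 16)/6 = (16 + a² + 7*a)/6 = 8/3 + a²/6 + 7*a/6)
C - Z(-42) = 2928 - (8/3 + (⅙)*(-42)² + (7/6)*(-42)) = 2928 - (8/3 + (⅙)*1764 - 49) = 2928 - (8/3 + 294 - 49) = 2928 - 1*743/3 = 2928 - 743/3 = 8041/3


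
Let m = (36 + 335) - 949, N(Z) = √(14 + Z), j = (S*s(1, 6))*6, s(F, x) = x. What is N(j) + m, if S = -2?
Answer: -578 + I*√58 ≈ -578.0 + 7.6158*I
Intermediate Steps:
j = -72 (j = -2*6*6 = -12*6 = -72)
m = -578 (m = 371 - 949 = -578)
N(j) + m = √(14 - 72) - 578 = √(-58) - 578 = I*√58 - 578 = -578 + I*√58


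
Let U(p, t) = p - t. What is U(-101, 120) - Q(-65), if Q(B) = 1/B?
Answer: -14364/65 ≈ -220.98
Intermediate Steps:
U(-101, 120) - Q(-65) = (-101 - 1*120) - 1/(-65) = (-101 - 120) - 1*(-1/65) = -221 + 1/65 = -14364/65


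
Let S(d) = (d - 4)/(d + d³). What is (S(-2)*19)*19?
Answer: 1083/5 ≈ 216.60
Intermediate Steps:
S(d) = (-4 + d)/(d + d³)
(S(-2)*19)*19 = (((-4 - 2)/(-2 + (-2)³))*19)*19 = ((-6/(-2 - 8))*19)*19 = ((-6/(-10))*19)*19 = (-⅒*(-6)*19)*19 = ((⅗)*19)*19 = (57/5)*19 = 1083/5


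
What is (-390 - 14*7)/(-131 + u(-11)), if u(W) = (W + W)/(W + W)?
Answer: 244/65 ≈ 3.7538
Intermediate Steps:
u(W) = 1 (u(W) = (2*W)/((2*W)) = (2*W)*(1/(2*W)) = 1)
(-390 - 14*7)/(-131 + u(-11)) = (-390 - 14*7)/(-131 + 1) = (-390 - 98)/(-130) = -488*(-1/130) = 244/65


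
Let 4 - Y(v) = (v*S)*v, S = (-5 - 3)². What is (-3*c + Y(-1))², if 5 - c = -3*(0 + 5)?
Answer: 14400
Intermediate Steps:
c = 20 (c = 5 - (-3)*(0 + 5) = 5 - (-3)*5 = 5 - 1*(-15) = 5 + 15 = 20)
S = 64 (S = (-8)² = 64)
Y(v) = 4 - 64*v² (Y(v) = 4 - v*64*v = 4 - 64*v*v = 4 - 64*v²)
(-3*c + Y(-1))² = (-3*20 + (4 - 64*(-1)²))² = (-60 + (4 - 64*1))² = (-60 + (4 - 64))² = (-60 - 60)² = (-120)² = 14400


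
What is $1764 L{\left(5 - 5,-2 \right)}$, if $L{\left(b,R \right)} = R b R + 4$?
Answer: $7056$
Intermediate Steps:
$L{\left(b,R \right)} = 4 + b R^{2}$ ($L{\left(b,R \right)} = b R^{2} + 4 = 4 + b R^{2}$)
$1764 L{\left(5 - 5,-2 \right)} = 1764 \left(4 + \left(5 - 5\right) \left(-2\right)^{2}\right) = 1764 \left(4 + \left(5 - 5\right) 4\right) = 1764 \left(4 + 0 \cdot 4\right) = 1764 \left(4 + 0\right) = 1764 \cdot 4 = 7056$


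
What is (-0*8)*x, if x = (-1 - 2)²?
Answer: 0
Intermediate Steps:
x = 9 (x = (-3)² = 9)
(-0*8)*x = -0*8*9 = -43*0*9 = 0*9 = 0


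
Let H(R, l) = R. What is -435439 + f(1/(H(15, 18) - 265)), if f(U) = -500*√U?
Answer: -435439 - 10*I*√10 ≈ -4.3544e+5 - 31.623*I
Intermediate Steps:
-435439 + f(1/(H(15, 18) - 265)) = -435439 - 500*I*√10/50 = -435439 - 10*I*√10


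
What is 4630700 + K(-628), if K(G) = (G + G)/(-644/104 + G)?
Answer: 76355644956/16489 ≈ 4.6307e+6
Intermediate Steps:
K(G) = 2*G/(-161/26 + G) (K(G) = (2*G)/(-644*1/104 + G) = (2*G)/(-161/26 + G) = 2*G/(-161/26 + G))
4630700 + K(-628) = 4630700 + 52*(-628)/(-161 + 26*(-628)) = 4630700 + 52*(-628)/(-161 - 16328) = 4630700 + 52*(-628)/(-16489) = 4630700 + 52*(-628)*(-1/16489) = 4630700 + 32656/16489 = 76355644956/16489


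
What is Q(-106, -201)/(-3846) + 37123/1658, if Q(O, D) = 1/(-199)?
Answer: 7103059550/317239233 ≈ 22.390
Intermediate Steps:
Q(O, D) = -1/199
Q(-106, -201)/(-3846) + 37123/1658 = -1/199/(-3846) + 37123/1658 = -1/199*(-1/3846) + 37123*(1/1658) = 1/765354 + 37123/1658 = 7103059550/317239233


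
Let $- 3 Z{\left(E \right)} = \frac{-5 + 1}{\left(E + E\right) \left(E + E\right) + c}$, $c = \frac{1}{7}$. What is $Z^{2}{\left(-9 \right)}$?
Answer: $\frac{784}{46335249} \approx 1.692 \cdot 10^{-5}$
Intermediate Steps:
$c = \frac{1}{7} \approx 0.14286$
$Z{\left(E \right)} = \frac{4}{3 \left(\frac{1}{7} + 4 E^{2}\right)}$ ($Z{\left(E \right)} = - \frac{\left(-5 + 1\right) \frac{1}{\left(E + E\right) \left(E + E\right) + \frac{1}{7}}}{3} = - \frac{\left(-4\right) \frac{1}{2 E 2 E + \frac{1}{7}}}{3} = - \frac{\left(-4\right) \frac{1}{4 E^{2} + \frac{1}{7}}}{3} = - \frac{\left(-4\right) \frac{1}{\frac{1}{7} + 4 E^{2}}}{3} = \frac{4}{3 \left(\frac{1}{7} + 4 E^{2}\right)}$)
$Z^{2}{\left(-9 \right)} = \left(\frac{28}{3 \left(1 + 28 \left(-9\right)^{2}\right)}\right)^{2} = \left(\frac{28}{3 \left(1 + 28 \cdot 81\right)}\right)^{2} = \left(\frac{28}{3 \left(1 + 2268\right)}\right)^{2} = \left(\frac{28}{3 \cdot 2269}\right)^{2} = \left(\frac{28}{3} \cdot \frac{1}{2269}\right)^{2} = \left(\frac{28}{6807}\right)^{2} = \frac{784}{46335249}$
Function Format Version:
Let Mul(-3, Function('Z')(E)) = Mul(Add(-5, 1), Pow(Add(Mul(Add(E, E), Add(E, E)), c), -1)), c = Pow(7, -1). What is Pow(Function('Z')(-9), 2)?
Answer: Rational(784, 46335249) ≈ 1.6920e-5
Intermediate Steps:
c = Rational(1, 7) ≈ 0.14286
Function('Z')(E) = Mul(Rational(4, 3), Pow(Add(Rational(1, 7), Mul(4, Pow(E, 2))), -1)) (Function('Z')(E) = Mul(Rational(-1, 3), Mul(Add(-5, 1), Pow(Add(Mul(Add(E, E), Add(E, E)), Rational(1, 7)), -1))) = Mul(Rational(-1, 3), Mul(-4, Pow(Add(Mul(Mul(2, E), Mul(2, E)), Rational(1, 7)), -1))) = Mul(Rational(-1, 3), Mul(-4, Pow(Add(Mul(4, Pow(E, 2)), Rational(1, 7)), -1))) = Mul(Rational(-1, 3), Mul(-4, Pow(Add(Rational(1, 7), Mul(4, Pow(E, 2))), -1))) = Mul(Rational(4, 3), Pow(Add(Rational(1, 7), Mul(4, Pow(E, 2))), -1)))
Pow(Function('Z')(-9), 2) = Pow(Mul(Rational(28, 3), Pow(Add(1, Mul(28, Pow(-9, 2))), -1)), 2) = Pow(Mul(Rational(28, 3), Pow(Add(1, Mul(28, 81)), -1)), 2) = Pow(Mul(Rational(28, 3), Pow(Add(1, 2268), -1)), 2) = Pow(Mul(Rational(28, 3), Pow(2269, -1)), 2) = Pow(Mul(Rational(28, 3), Rational(1, 2269)), 2) = Pow(Rational(28, 6807), 2) = Rational(784, 46335249)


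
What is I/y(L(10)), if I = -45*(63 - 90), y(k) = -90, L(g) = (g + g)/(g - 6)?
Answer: -27/2 ≈ -13.500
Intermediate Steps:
L(g) = 2*g/(-6 + g) (L(g) = (2*g)/(-6 + g) = 2*g/(-6 + g))
I = 1215 (I = -45*(-27) = 1215)
I/y(L(10)) = 1215/(-90) = 1215*(-1/90) = -27/2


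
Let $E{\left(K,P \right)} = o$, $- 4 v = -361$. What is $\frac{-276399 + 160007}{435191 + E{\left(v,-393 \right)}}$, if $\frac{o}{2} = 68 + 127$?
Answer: $- \frac{116392}{435581} \approx -0.26721$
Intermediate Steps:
$o = 390$ ($o = 2 \left(68 + 127\right) = 2 \cdot 195 = 390$)
$v = \frac{361}{4}$ ($v = \left(- \frac{1}{4}\right) \left(-361\right) = \frac{361}{4} \approx 90.25$)
$E{\left(K,P \right)} = 390$
$\frac{-276399 + 160007}{435191 + E{\left(v,-393 \right)}} = \frac{-276399 + 160007}{435191 + 390} = - \frac{116392}{435581}$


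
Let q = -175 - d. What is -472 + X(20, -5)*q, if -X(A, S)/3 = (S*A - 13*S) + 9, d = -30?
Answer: -11782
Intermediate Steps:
q = -145 (q = -175 - 1*(-30) = -175 + 30 = -145)
X(A, S) = -27 + 39*S - 3*A*S (X(A, S) = -3*((S*A - 13*S) + 9) = -3*((A*S - 13*S) + 9) = -3*((-13*S + A*S) + 9) = -3*(9 - 13*S + A*S) = -27 + 39*S - 3*A*S)
-472 + X(20, -5)*q = -472 + (-27 + 39*(-5) - 3*20*(-5))*(-145) = -472 + (-27 - 195 + 300)*(-145) = -472 + 78*(-145) = -472 - 11310 = -11782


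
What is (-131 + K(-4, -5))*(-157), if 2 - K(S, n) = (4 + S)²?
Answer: 20253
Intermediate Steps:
K(S, n) = 2 - (4 + S)²
(-131 + K(-4, -5))*(-157) = (-131 + (2 - (4 - 4)²))*(-157) = (-131 + (2 - 1*0²))*(-157) = (-131 + (2 - 1*0))*(-157) = (-131 + (2 + 0))*(-157) = (-131 + 2)*(-157) = -129*(-157) = 20253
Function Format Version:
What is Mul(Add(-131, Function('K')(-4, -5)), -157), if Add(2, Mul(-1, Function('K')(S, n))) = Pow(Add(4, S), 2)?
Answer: 20253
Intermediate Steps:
Function('K')(S, n) = Add(2, Mul(-1, Pow(Add(4, S), 2)))
Mul(Add(-131, Function('K')(-4, -5)), -157) = Mul(Add(-131, Add(2, Mul(-1, Pow(Add(4, -4), 2)))), -157) = Mul(Add(-131, Add(2, Mul(-1, Pow(0, 2)))), -157) = Mul(Add(-131, Add(2, Mul(-1, 0))), -157) = Mul(Add(-131, Add(2, 0)), -157) = Mul(Add(-131, 2), -157) = Mul(-129, -157) = 20253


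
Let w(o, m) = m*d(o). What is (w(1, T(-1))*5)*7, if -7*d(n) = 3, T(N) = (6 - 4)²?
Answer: -60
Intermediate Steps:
T(N) = 4 (T(N) = 2² = 4)
d(n) = -3/7 (d(n) = -⅐*3 = -3/7)
w(o, m) = -3*m/7 (w(o, m) = m*(-3/7) = -3*m/7)
(w(1, T(-1))*5)*7 = (-3/7*4*5)*7 = -12/7*5*7 = -60/7*7 = -60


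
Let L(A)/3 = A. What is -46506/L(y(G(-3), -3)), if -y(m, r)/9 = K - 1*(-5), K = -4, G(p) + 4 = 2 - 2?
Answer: 15502/9 ≈ 1722.4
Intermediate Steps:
G(p) = -4 (G(p) = -4 + (2 - 2) = -4 + 0 = -4)
y(m, r) = -9 (y(m, r) = -9*(-4 - 1*(-5)) = -9*(-4 + 5) = -9*1 = -9)
L(A) = 3*A
-46506/L(y(G(-3), -3)) = -46506/(3*(-9)) = -46506/(-27) = -46506*(-1/27) = 15502/9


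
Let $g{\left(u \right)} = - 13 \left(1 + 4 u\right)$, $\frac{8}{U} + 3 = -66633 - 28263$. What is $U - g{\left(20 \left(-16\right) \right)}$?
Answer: $- \frac{1577885681}{94899} \approx -16627.0$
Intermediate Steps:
$U = - \frac{8}{94899}$ ($U = \frac{8}{-3 - 94896} = \frac{8}{-94899} = 8 \left(- \frac{1}{94899}\right) = - \frac{8}{94899} \approx -8.43 \cdot 10^{-5}$)
$g{\left(u \right)} = -13 - 52 u$
$U - g{\left(20 \left(-16\right) \right)} = - \frac{8}{94899} - \left(-13 - 52 \cdot 20 \left(-16\right)\right) = - \frac{8}{94899} - \left(-13 - -16640\right) = - \frac{8}{94899} - \left(-13 + 16640\right) = - \frac{8}{94899} - 16627 = - \frac{1577885681}{94899}$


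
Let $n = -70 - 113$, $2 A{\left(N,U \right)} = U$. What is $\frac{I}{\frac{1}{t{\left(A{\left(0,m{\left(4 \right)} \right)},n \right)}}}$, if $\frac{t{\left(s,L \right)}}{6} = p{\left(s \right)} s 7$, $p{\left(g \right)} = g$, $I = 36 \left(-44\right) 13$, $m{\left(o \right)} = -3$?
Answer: $-1945944$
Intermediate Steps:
$A{\left(N,U \right)} = \frac{U}{2}$
$I = -20592$ ($I = \left(-1584\right) 13 = -20592$)
$n = -183$ ($n = -70 - 113 = -183$)
$t{\left(s,L \right)} = 42 s^{2}$ ($t{\left(s,L \right)} = 6 s s 7 = 6 s^{2} \cdot 7 = 6 \cdot 7 s^{2} = 42 s^{2}$)
$\frac{I}{\frac{1}{t{\left(A{\left(0,m{\left(4 \right)} \right)},n \right)}}} = - \frac{20592}{\frac{1}{42 \left(\frac{1}{2} \left(-3\right)\right)^{2}}} = - \frac{20592}{\frac{1}{42 \left(- \frac{3}{2}\right)^{2}}} = - \frac{20592}{\frac{1}{42 \cdot \frac{9}{4}}} = - \frac{20592}{\frac{1}{\frac{189}{2}}} = - \frac{20592}{\frac{2}{189}} = \left(-20592\right) \frac{189}{2} = -1945944$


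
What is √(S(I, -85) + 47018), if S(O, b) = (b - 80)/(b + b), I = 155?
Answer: √54353930/34 ≈ 216.84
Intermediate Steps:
S(O, b) = (-80 + b)/(2*b) (S(O, b) = (-80 + b)/((2*b)) = (-80 + b)*(1/(2*b)) = (-80 + b)/(2*b))
√(S(I, -85) + 47018) = √((½)*(-80 - 85)/(-85) + 47018) = √((½)*(-1/85)*(-165) + 47018) = √(33/34 + 47018) = √(1598645/34) = √54353930/34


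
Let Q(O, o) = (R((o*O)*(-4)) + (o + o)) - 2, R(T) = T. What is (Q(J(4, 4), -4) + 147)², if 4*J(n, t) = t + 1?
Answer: 24649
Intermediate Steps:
J(n, t) = ¼ + t/4 (J(n, t) = (t + 1)/4 = (1 + t)/4 = ¼ + t/4)
Q(O, o) = -2 + 2*o - 4*O*o (Q(O, o) = ((o*O)*(-4) + (o + o)) - 2 = ((O*o)*(-4) + 2*o) - 2 = (-4*O*o + 2*o) - 2 = (2*o - 4*O*o) - 2 = -2 + 2*o - 4*O*o)
(Q(J(4, 4), -4) + 147)² = ((-2 + 2*(-4) - 4*(¼ + (¼)*4)*(-4)) + 147)² = ((-2 - 8 - 4*(¼ + 1)*(-4)) + 147)² = ((-2 - 8 - 4*5/4*(-4)) + 147)² = ((-2 - 8 + 20) + 147)² = (10 + 147)² = 157² = 24649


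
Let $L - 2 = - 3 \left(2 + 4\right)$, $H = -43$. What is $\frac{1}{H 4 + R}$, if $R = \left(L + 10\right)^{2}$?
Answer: $- \frac{1}{136} \approx -0.0073529$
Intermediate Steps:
$L = -16$ ($L = 2 - 3 \left(2 + 4\right) = 2 - 18 = -16$)
$R = 36$ ($R = \left(-16 + 10\right)^{2} = \left(-6\right)^{2} = 36$)
$\frac{1}{H 4 + R} = \frac{1}{\left(-43\right) 4 + 36} = \frac{1}{-172 + 36} = \frac{1}{-136} = - \frac{1}{136}$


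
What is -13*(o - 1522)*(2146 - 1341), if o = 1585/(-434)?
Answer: 989888835/62 ≈ 1.5966e+7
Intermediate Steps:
o = -1585/434 (o = 1585*(-1/434) = -1585/434 ≈ -3.6521)
-13*(o - 1522)*(2146 - 1341) = -13*(-1585/434 - 1522)*(2146 - 1341) = -(-8607729)*805/434 = -13*(-76145295/62) = 989888835/62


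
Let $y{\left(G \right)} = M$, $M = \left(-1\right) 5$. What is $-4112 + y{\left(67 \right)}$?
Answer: $-4117$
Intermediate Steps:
$M = -5$
$y{\left(G \right)} = -5$
$-4112 + y{\left(67 \right)} = -4112 - 5 = -4117$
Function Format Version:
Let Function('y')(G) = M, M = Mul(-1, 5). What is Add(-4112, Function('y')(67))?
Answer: -4117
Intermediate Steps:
M = -5
Function('y')(G) = -5
Add(-4112, Function('y')(67)) = Add(-4112, -5) = -4117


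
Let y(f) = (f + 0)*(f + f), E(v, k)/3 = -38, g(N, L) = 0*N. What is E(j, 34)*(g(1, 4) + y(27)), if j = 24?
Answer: -166212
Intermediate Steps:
g(N, L) = 0
E(v, k) = -114 (E(v, k) = 3*(-38) = -114)
y(f) = 2*f² (y(f) = f*(2*f) = 2*f²)
E(j, 34)*(g(1, 4) + y(27)) = -114*(0 + 2*27²) = -114*(0 + 2*729) = -114*(0 + 1458) = -114*1458 = -166212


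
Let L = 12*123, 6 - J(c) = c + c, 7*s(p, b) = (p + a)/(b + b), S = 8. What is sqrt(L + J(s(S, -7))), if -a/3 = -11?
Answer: sqrt(72659)/7 ≈ 38.508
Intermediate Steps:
a = 33 (a = -3*(-11) = 33)
s(p, b) = (33 + p)/(14*b) (s(p, b) = ((p + 33)/(b + b))/7 = ((33 + p)/((2*b)))/7 = ((33 + p)*(1/(2*b)))/7 = ((33 + p)/(2*b))/7 = (33 + p)/(14*b))
J(c) = 6 - 2*c (J(c) = 6 - (c + c) = 6 - 2*c)
L = 1476
sqrt(L + J(s(S, -7))) = sqrt(1476 + (6 - (33 + 8)/(7*(-7)))) = sqrt(1476 + (6 - (-1)*41/(7*7))) = sqrt(1476 + (6 - 2*(-41/98))) = sqrt(1476 + (6 + 41/49)) = sqrt(1476 + 335/49) = sqrt(72659/49) = sqrt(72659)/7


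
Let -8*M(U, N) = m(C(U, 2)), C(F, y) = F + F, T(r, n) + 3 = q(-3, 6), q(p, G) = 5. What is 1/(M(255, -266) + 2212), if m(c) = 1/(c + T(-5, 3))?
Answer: 4096/9060351 ≈ 0.00045208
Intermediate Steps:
T(r, n) = 2 (T(r, n) = -3 + 5 = 2)
C(F, y) = 2*F
m(c) = 1/(2 + c) (m(c) = 1/(c + 2) = 1/(2 + c))
M(U, N) = -1/(8*(2 + 2*U))
1/(M(255, -266) + 2212) = 1/(-1/(16 + 16*255) + 2212) = 1/(-1/(16 + 4080) + 2212) = 1/(-1/4096 + 2212) = 1/(9060351/4096) = 4096/9060351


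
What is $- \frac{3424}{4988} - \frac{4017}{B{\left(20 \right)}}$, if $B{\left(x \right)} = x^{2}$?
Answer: $- \frac{5351599}{498800} \approx -10.729$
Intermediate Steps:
$- \frac{3424}{4988} - \frac{4017}{B{\left(20 \right)}} = - \frac{3424}{4988} - \frac{4017}{20^{2}} = \left(-3424\right) \frac{1}{4988} - \frac{4017}{400} = - \frac{856}{1247} - \frac{4017}{400} = - \frac{5351599}{498800}$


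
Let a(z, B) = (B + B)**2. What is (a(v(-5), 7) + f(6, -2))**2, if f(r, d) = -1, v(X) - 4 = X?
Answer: 38025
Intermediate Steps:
v(X) = 4 + X
a(z, B) = 4*B**2 (a(z, B) = (2*B)**2 = 4*B**2)
(a(v(-5), 7) + f(6, -2))**2 = (4*7**2 - 1)**2 = (4*49 - 1)**2 = (196 - 1)**2 = 195**2 = 38025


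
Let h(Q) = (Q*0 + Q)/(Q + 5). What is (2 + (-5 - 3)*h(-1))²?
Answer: 16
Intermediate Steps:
h(Q) = Q/(5 + Q) (h(Q) = (0 + Q)/(5 + Q) = Q/(5 + Q))
(2 + (-5 - 3)*h(-1))² = (2 + (-5 - 3)*(-1/(5 - 1)))² = (2 - (-8)/4)² = (2 - 8*(-¼))² = (2 + 2)² = 4² = 16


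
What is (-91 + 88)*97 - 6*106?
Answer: -927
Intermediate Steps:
(-91 + 88)*97 - 6*106 = -3*97 - 636 = -291 - 636 = -927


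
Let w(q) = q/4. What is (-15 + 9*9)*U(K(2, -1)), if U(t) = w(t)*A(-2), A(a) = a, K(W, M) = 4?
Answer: -132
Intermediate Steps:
w(q) = q/4 (w(q) = q*(¼) = q/4)
U(t) = -t/2 (U(t) = (t/4)*(-2) = -t/2)
(-15 + 9*9)*U(K(2, -1)) = (-15 + 9*9)*(-½*4) = (-15 + 81)*(-2) = 66*(-2) = -132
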